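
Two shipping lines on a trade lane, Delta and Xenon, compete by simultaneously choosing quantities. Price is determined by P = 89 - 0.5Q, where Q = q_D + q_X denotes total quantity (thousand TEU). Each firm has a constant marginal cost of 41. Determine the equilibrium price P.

Each firm earns π_i = (89 - 0.5Q)q_i - 41q_i.
Setting ∂π_i/∂q_i = 0 with rivals' quantities fixed: 48 - q_i - (1/2)q_j = 0.
With identical firms every q_j equals q_i, so q_j = q_i and 48 = (3/2)q_i, giving q_i = 32.
Total output Q = 64, so price P = 89 - (1/2)·64 = 57.

57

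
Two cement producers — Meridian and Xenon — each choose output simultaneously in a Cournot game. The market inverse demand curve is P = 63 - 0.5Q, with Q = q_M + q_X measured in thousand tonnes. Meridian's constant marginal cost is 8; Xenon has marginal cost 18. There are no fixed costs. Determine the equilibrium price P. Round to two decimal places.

Meridian's profit: π_M = (63 - 0.5Q)q_M - (8q_M). Setting ∂π_M/∂q_M = 0: 55 - q_M - (1/2)(q_X) = 0.
Xenon's first-order condition: 45 - q_X - (1/2)(q_M) = 0.
So q_M = (55 - (1/2)q_X) and q_X = (45 - (1/2)q_M).
Substituting one into the other gives q_M = 130/3 and q_X = 70/3.
Total output Q = 200/3, so price P = 63 - (1/2)·(200/3) = 89/3.

29.67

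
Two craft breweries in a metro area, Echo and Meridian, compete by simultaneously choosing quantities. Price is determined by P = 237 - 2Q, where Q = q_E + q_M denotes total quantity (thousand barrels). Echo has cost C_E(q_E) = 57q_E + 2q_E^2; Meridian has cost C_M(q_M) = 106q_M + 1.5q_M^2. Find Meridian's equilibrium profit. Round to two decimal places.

Echo's profit: π_E = (237 - 2Q)q_E - (57q_E + 2q_E²). Setting ∂π_E/∂q_E = 0: 180 - 8q_E - 2(q_M) = 0.
Meridian's first-order condition: 131 - 7q_M - 2(q_E) = 0.
So q_E = (180 - 2q_M)/8 and q_M = (131 - 2q_E)/7.
Substituting one into the other gives q_E = 499/26 and q_M = 172/13.
Price P = 237 - 2·(843/26) = 172.1538.
Meridian's profit: 172.1538·(172/13) - 106·(172/13) - (3/2)(172/13)² = 612.6864.

612.69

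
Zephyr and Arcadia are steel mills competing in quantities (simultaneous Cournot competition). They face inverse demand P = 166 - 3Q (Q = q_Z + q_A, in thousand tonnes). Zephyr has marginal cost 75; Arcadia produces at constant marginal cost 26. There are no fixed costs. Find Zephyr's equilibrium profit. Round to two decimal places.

65.33

Zephyr's profit: π_Z = (166 - 3Q)q_Z - (75q_Z). Setting ∂π_Z/∂q_Z = 0: 91 - 6q_Z - 3(q_A) = 0.
Arcadia's profit: π_A = (166 - 3Q)q_A - (26q_A). Setting ∂π_A/∂q_A = 0: 140 - 6q_A - 3(q_Z) = 0.
Best responses: q_Z = (91 - 3q_A)/6, q_A = (140 - 3q_Z)/6.
Solving the pair: q_Z = 14/3, q_A = 21.
Price P = 166 - 3·(77/3) = 89.
Zephyr's profit: (89 - 75)·(14/3) = 196/3.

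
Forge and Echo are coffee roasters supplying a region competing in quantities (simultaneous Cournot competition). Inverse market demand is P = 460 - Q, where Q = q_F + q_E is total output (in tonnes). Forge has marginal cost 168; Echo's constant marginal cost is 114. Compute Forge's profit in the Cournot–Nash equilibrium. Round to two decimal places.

6293.78

Forge's profit: π_F = (460 - Q)q_F - (168q_F). Setting ∂π_F/∂q_F = 0: 292 - 2q_F - (q_E) = 0.
Echo's profit: π_E = (460 - Q)q_E - (114q_E). Setting ∂π_E/∂q_E = 0: 346 - 2q_E - (q_F) = 0.
Rearranging gives the reaction functions q_F = (292 - q_E)/2 and q_E = (346 - q_F)/2.
Solving the pair: q_F = 238/3, q_E = 400/3.
Price P = 460 - 638/3 = 742/3.
Forge's profit: (742/3 - 168)·(238/3) = 6293.7778.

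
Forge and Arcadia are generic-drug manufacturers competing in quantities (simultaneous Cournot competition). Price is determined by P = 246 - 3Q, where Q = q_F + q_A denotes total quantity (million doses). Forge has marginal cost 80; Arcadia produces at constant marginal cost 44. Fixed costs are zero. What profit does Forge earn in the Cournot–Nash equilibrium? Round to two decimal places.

Forge's profit: π_F = (246 - 3Q)q_F - (80q_F). Setting ∂π_F/∂q_F = 0: 166 - 6q_F - 3(q_A) = 0.
Arcadia's profit: π_A = (246 - 3Q)q_A - (44q_A). Setting ∂π_A/∂q_A = 0: 202 - 6q_A - 3(q_F) = 0.
Best responses: q_F = (166 - 3q_A)/6, q_A = (202 - 3q_F)/6.
Solving the pair: q_F = 130/9, q_A = 238/9.
Price P = 246 - 3·(368/9) = 370/3.
Forge's profit: (370/3 - 80)·(130/9) = 625.9259.

625.93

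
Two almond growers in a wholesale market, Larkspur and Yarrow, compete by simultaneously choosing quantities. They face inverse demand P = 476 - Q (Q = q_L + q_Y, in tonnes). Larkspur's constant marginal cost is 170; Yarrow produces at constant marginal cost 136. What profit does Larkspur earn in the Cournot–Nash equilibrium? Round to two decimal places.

Larkspur's profit: π_L = (476 - Q)q_L - (170q_L). Setting ∂π_L/∂q_L = 0: 306 - 2q_L - (q_Y) = 0.
Yarrow's profit: π_Y = (476 - Q)q_Y - (136q_Y). Setting ∂π_Y/∂q_Y = 0: 340 - 2q_Y - (q_L) = 0.
Best responses: q_L = (306 - q_Y)/2, q_Y = (340 - q_L)/2.
Solving the pair: q_L = 272/3, q_Y = 374/3.
Price P = 476 - 646/3 = 782/3.
Larkspur's profit: (782/3 - 170)·(272/3) = 8220.4444.

8220.44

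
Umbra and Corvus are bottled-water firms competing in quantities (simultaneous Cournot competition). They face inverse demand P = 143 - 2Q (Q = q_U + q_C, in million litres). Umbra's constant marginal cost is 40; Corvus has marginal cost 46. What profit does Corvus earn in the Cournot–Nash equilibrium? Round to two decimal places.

Umbra's profit: π_U = (143 - 2Q)q_U - (40q_U). Setting ∂π_U/∂q_U = 0: 103 - 4q_U - 2(q_C) = 0.
Corvus's first-order condition: 97 - 4q_C - 2(q_U) = 0.
So q_U = (103 - 2q_C)/4 and q_C = (97 - 2q_U)/4.
Substituting one into the other gives q_U = 109/6 and q_C = 91/6.
Price P = 143 - 2·(100/3) = 229/3.
Corvus's profit: (229/3 - 46)·(91/6) = 460.0556.

460.06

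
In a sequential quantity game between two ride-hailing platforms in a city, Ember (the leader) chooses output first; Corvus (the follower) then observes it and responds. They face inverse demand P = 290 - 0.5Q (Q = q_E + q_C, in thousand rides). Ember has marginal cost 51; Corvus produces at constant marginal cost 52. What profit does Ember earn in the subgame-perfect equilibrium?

14400

Solve by backward induction. Given q_E, the follower Corvus maximises π_C = (290 - (1/2)q_E - (1/2)q_C)q_C - 52q_C.
∂π_C/∂q_C = 238 - (1/2)q_E - q_C = 0 gives the reaction function q_C = (238 - (1/2)q_E).
The leader anticipates this reaction. Substituting into P = 290 - 0.5Q gives P = 171 - (1/4)q_E, so π_E = (171 - (1/4)q_E)q_E - 51q_E.
The leader's first-order condition 120 - (1/2)q_E = 0 yields q_E = 240.
Then q_C = (238 - (1/2)·240) = 118.
Price P = 290 - (1/2)·358 = 111.
Ember's profit: (111 - 51)·240 = 14400.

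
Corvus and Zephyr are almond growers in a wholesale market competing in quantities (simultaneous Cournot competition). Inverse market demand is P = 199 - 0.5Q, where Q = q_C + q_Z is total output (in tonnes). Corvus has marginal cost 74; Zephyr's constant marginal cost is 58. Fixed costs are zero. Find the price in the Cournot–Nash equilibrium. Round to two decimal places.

110.33

Corvus's profit: π_C = (199 - 0.5Q)q_C - (74q_C). Setting ∂π_C/∂q_C = 0: 125 - q_C - (1/2)(q_Z) = 0.
Zephyr's first-order condition: 141 - q_Z - (1/2)(q_C) = 0.
Best responses: q_C = (125 - (1/2)q_Z), q_Z = (141 - (1/2)q_C).
Solving the pair: q_C = 218/3, q_Z = 314/3.
Total output Q = 532/3, so price P = 199 - (1/2)·(532/3) = 331/3.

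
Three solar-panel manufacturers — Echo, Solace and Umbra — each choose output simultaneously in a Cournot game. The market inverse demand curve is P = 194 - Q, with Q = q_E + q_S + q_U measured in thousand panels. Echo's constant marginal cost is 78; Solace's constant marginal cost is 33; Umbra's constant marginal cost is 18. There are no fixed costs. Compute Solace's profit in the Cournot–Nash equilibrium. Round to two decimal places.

Echo's profit: π_E = (194 - Q)q_E - (78q_E). Setting ∂π_E/∂q_E = 0: 116 - 2q_E - (q_S + q_U) = 0.
Solace's profit: π_S = (194 - Q)q_S - (33q_S). Setting ∂π_S/∂q_S = 0: 161 - 2q_S - (q_E + q_U) = 0.
Umbra's profit: π_U = (194 - Q)q_U - (18q_U). Setting ∂π_U/∂q_U = 0: 176 - 2q_U - (q_E + q_S) = 0.
Adding the 3 conditions: 453 − 2Q − 2Q = 0, i.e. Q = 453/4.
Back-substituting: q_E = (116 − 453/4) = 11/4, q_S = (161 − 453/4) = 191/4, q_U = (176 − 453/4) = 251/4.
Price P = 194 - 453/4 = 323/4.
Solace's profit: (323/4 - 33)·(191/4) = 2280.0625.

2280.06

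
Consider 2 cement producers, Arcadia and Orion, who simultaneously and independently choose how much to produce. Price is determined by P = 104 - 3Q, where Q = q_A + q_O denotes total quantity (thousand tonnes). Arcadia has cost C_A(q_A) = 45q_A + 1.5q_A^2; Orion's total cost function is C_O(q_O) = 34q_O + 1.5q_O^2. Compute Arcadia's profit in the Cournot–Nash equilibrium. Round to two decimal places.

Arcadia's profit: π_A = (104 - 3Q)q_A - (45q_A + (3/2)q_A²). Setting ∂π_A/∂q_A = 0: 59 - 9q_A - 3(q_O) = 0.
Orion's profit: π_O = (104 - 3Q)q_O - (34q_O + (3/2)q_O²). Setting ∂π_O/∂q_O = 0: 70 - 9q_O - 3(q_A) = 0.
Rearranging gives the reaction functions q_A = (59 - 3q_O)/9 and q_O = (70 - 3q_A)/9.
Solving the pair: q_A = 107/24, q_O = 151/24.
Price P = 104 - 3·(43/4) = 287/4.
Arcadia's profit: (287/4)·(107/24) - 45·(107/24) - (3/2)(107/24)² = 89.4453.

89.45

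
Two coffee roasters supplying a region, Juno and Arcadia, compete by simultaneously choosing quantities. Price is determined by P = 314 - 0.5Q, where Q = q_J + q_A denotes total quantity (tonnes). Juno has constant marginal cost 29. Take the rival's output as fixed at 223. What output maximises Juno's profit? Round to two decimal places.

173.50

With the rival's output fixed at 223, Juno's profit is π_J = (314 - (1/2)·223 - (1/2)q_J)q_J - (29q_J) = (405/2 - (1/2)q_J)q_J - (29q_J).
∂π_J/∂q_J = 347/2 - q_J = 0, so q_J = 347/2.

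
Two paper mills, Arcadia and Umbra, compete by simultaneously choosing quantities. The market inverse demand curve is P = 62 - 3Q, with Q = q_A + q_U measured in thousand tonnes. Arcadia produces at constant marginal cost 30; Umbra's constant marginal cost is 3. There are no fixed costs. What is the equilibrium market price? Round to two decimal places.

31.67

Arcadia's profit: π_A = (62 - 3Q)q_A - (30q_A). Setting ∂π_A/∂q_A = 0: 32 - 6q_A - 3(q_U) = 0.
Umbra's profit: π_U = (62 - 3Q)q_U - (3q_U). Setting ∂π_U/∂q_U = 0: 59 - 6q_U - 3(q_A) = 0.
Best responses: q_A = (32 - 3q_U)/6, q_U = (59 - 3q_A)/6.
Substituting one into the other gives q_A = 5/9 and q_U = 86/9.
Total output Q = 91/9, so price P = 62 - 3·(91/9) = 95/3.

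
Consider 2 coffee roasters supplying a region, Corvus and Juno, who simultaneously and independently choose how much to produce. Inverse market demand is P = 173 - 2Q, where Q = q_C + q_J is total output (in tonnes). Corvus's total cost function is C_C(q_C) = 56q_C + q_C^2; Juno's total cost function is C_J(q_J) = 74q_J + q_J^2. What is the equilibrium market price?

119

Corvus's profit: π_C = (173 - 2Q)q_C - (56q_C + q_C²). Setting ∂π_C/∂q_C = 0: 117 - 6q_C - 2(q_J) = 0.
Juno's profit: π_J = (173 - 2Q)q_J - (74q_J + q_J²). Setting ∂π_J/∂q_J = 0: 99 - 6q_J - 2(q_C) = 0.
Rearranging gives the reaction functions q_C = (117 - 2q_J)/6 and q_J = (99 - 2q_C)/6.
Substituting one into the other gives q_C = 63/4 and q_J = 45/4.
Total output Q = 27, so price P = 173 - 2·27 = 119.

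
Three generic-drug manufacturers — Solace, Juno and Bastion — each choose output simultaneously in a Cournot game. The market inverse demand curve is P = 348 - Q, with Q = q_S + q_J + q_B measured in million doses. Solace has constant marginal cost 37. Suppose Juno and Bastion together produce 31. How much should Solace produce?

140

With rivals' combined output fixed at 31, Solace's profit is π_S = (348 - 31 - q_S)q_S - (37q_S) = (317 - q_S)q_S - (37q_S).
∂π_S/∂q_S = 280 - 2q_S = 0, so q_S = 140.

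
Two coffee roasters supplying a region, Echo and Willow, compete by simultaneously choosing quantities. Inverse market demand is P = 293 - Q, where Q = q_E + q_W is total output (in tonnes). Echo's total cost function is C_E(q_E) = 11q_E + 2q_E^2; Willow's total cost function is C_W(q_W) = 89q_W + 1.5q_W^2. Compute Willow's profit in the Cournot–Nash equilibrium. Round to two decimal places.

Echo's profit: π_E = (293 - Q)q_E - (11q_E + 2q_E²). Setting ∂π_E/∂q_E = 0: 282 - 6q_E - (q_W) = 0.
Willow's profit: π_W = (293 - Q)q_W - (89q_W + (3/2)q_W²). Setting ∂π_W/∂q_W = 0: 204 - 5q_W - (q_E) = 0.
Best responses: q_E = (282 - q_W)/6, q_W = (204 - q_E)/5.
Solving the pair: q_E = 1206/29, q_W = 942/29.
Price P = 293 - 74.0690 = 218.9310.
Willow's profit: 218.9310·(942/29) - 89·(942/29) - (3/2)(942/29)² = 2637.8240.

2637.82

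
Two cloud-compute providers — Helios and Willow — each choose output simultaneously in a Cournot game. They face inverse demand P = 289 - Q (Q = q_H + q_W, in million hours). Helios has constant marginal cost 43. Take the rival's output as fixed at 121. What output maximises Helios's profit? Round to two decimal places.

62.50

With the rival's output fixed at 121, Helios's profit is π_H = (289 - 121 - q_H)q_H - (43q_H) = (168 - q_H)q_H - (43q_H).
∂π_H/∂q_H = 125 - 2q_H = 0, so q_H = 125/2.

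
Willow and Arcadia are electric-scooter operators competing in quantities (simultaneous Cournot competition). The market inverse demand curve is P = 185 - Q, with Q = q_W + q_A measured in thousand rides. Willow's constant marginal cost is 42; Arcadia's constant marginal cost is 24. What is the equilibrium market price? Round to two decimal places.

83.67

Willow's profit: π_W = (185 - Q)q_W - (42q_W). Setting ∂π_W/∂q_W = 0: 143 - 2q_W - (q_A) = 0.
Arcadia's first-order condition: 161 - 2q_A - (q_W) = 0.
So q_W = (143 - q_A)/2 and q_A = (161 - q_W)/2.
Substituting one into the other gives q_W = 125/3 and q_A = 179/3.
Total output Q = 304/3, so price P = 185 - 304/3 = 251/3.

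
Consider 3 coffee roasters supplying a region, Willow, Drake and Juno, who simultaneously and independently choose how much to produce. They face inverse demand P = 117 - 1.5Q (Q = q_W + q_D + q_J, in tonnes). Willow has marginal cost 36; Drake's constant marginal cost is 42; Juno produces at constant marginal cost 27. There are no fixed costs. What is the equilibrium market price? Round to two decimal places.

Willow's profit: π_W = (117 - 1.5Q)q_W - (36q_W). Setting ∂π_W/∂q_W = 0: 81 - 3q_W - (3/2)(q_D + q_J) = 0.
Drake's first-order condition: 75 - 3q_D - (3/2)(q_W + q_J) = 0.
Juno's first-order condition: 90 - 3q_J - (3/2)(q_W + q_D) = 0.
Adding the 3 first-order conditions: 246 − 6Q = 0, so Q = 41.
Back-substituting: q_W = (81 − 123/2)/(3/2) = 13, q_D = (75 − 123/2)/(3/2) = 9, q_J = (90 − 123/2)/(3/2) = 19.
Total output Q = 41, so price P = 117 - (3/2)·41 = 111/2.

55.50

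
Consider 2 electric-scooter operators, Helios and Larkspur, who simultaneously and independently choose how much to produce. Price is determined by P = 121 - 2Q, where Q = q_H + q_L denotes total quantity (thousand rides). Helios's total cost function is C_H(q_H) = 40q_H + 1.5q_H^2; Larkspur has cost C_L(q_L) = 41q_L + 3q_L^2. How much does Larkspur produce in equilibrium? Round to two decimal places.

6.03

Helios's profit: π_H = (121 - 2Q)q_H - (40q_H + (3/2)q_H²). Setting ∂π_H/∂q_H = 0: 81 - 7q_H - 2(q_L) = 0.
Larkspur's profit: π_L = (121 - 2Q)q_L - (41q_L + 3q_L²). Setting ∂π_L/∂q_L = 0: 80 - 10q_L - 2(q_H) = 0.
Rearranging gives the reaction functions q_H = (81 - 2q_L)/7 and q_L = (80 - 2q_H)/10.
Substituting one into the other gives q_H = 325/33 and q_L = 199/33.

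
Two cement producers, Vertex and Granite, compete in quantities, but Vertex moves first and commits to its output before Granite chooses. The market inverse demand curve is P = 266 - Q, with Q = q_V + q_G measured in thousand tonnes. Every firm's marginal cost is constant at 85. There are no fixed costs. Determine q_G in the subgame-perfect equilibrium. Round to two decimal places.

The follower Granite best-responds to any q_V: π_G = (266 - Q)q_G - 85q_G.
∂π_G/∂q_G = 181 - q_V - 2q_G = 0 gives the reaction function q_G = (181 - q_V)/2.
Vertex substitutes q_G(q_V) into its own profit: π_V = q_V(266 - q_V - (181 - q_V)/2) - 85q_V = (351/2 - (1/2)q_V)q_V - 85q_V.
Maximising: ∂π_V/∂q_V = 181/2 - q_V = 0, giving q_V = 181/2.
Then q_G = (181 - 181/2)/2 = 181/4.

45.25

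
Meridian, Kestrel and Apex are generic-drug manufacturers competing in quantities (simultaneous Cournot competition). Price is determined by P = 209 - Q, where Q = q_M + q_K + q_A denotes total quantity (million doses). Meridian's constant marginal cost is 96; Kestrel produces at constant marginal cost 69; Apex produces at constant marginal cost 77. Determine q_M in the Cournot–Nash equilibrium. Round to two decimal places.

Meridian's profit: π_M = (209 - Q)q_M - (96q_M). Setting ∂π_M/∂q_M = 0: 113 - 2q_M - (q_K + q_A) = 0.
Kestrel's first-order condition: 140 - 2q_K - (q_M + q_A) = 0.
Apex's first-order condition: 132 - 2q_A - (q_M + q_K) = 0.
Summing all 3 equations gives 385 − 4Q = 0, hence Q = 385/4.
Back-substituting: q_M = (113 − 385/4) = 67/4, q_K = (140 − 385/4) = 175/4, q_A = (132 − 385/4) = 143/4.

16.75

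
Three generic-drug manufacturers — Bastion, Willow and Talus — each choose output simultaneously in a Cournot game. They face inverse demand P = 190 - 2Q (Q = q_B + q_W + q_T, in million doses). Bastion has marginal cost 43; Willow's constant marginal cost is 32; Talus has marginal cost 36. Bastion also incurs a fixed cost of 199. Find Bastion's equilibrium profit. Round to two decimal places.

321.03

Bastion's profit: π_B = (190 - 2Q)q_B - (43q_B). Setting ∂π_B/∂q_B = 0: 147 - 4q_B - 2(q_W + q_T) = 0.
Willow's profit: π_W = (190 - 2Q)q_W - (32q_W). Setting ∂π_W/∂q_W = 0: 158 - 4q_W - 2(q_B + q_T) = 0.
Talus's profit: π_T = (190 - 2Q)q_T - (36q_T). Setting ∂π_T/∂q_T = 0: 154 - 4q_T - 2(q_B + q_W) = 0.
Summing all 3 equations gives 459 − 8Q = 0, hence Q = 459/8.
Back-substituting: q_B = (147 − 459/4)/2 = 129/8, q_W = (158 − 459/4)/2 = 173/8, q_T = (154 − 459/4)/2 = 157/8.
Price P = 190 - 2·(459/8) = 301/4.
Bastion's profit: (301/4 - 43)·(129/8) - 199 = 321.0313.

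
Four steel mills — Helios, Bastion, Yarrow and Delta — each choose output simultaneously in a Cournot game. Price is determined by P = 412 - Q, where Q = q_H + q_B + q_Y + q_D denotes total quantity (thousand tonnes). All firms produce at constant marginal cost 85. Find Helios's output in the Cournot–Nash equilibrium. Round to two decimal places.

Each firm earns π_i = (412 - Q)q_i - 85q_i.
Setting ∂π_i/∂q_i = 0 with rivals' quantities fixed: 327 - 2q_i - Σ_{j≠i} q_j = 0.
With identical firms every q_j equals q_i, so Σ_{j≠i} q_j = 3q_i and 327 = 5q_i, giving q_i = 327/5.

65.40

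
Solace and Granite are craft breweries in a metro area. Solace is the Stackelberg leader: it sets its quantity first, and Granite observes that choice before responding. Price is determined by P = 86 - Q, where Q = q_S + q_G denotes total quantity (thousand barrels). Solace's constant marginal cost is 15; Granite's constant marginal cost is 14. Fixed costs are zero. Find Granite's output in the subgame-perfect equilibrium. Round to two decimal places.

18.50

Solve by backward induction. Given q_S, the follower Granite maximises π_G = (86 - q_S - q_G)q_G - 14q_G.
Setting the follower's marginal profit to zero, 72 - q_S - 2q_G = 0, i.e. q_G = (72 - q_S)/2.
The leader anticipates this reaction. Substituting into P = 86 - Q gives P = 50 - (1/2)q_S, so π_S = (50 - (1/2)q_S)q_S - 15q_S.
Leader FOC: 35 - q_S = 0, so q_S = 35.
Then q_G = (72 - 35)/2 = 37/2.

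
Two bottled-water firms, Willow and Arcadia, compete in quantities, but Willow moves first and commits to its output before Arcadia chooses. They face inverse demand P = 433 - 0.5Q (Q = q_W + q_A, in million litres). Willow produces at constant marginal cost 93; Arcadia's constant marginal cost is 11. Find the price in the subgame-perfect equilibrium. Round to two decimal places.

157.50

The follower Arcadia best-responds to any q_W: π_A = (433 - 0.5Q)q_A - 11q_A.
∂π_A/∂q_A = 422 - (1/2)q_W - q_A = 0 gives the reaction function q_A = (422 - (1/2)q_W).
Willow substitutes q_A(q_W) into its own profit: π_W = q_W(433 - (1/2)q_W - (422 - (1/2)q_W)/2) - 93q_W = (222 - (1/4)q_W)q_W - 93q_W.
The leader's first-order condition 129 - (1/2)q_W = 0 yields q_W = 258.
Then q_A = (422 - (1/2)·258) = 293.
Total output Q = 551, so price P = 433 - (1/2)·551 = 315/2.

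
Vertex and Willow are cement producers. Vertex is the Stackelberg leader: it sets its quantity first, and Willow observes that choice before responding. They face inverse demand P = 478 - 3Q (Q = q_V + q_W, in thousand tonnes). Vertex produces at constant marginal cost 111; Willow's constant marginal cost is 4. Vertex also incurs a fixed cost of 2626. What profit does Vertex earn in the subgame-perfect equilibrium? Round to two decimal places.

Solve by backward induction. Given q_V, the follower Willow maximises π_W = (478 - 3q_V - 3q_W)q_W - 4q_W.
Setting the follower's marginal profit to zero, 474 - 3q_V - 6q_W = 0, i.e. q_W = (474 - 3q_V)/6.
Vertex substitutes q_W(q_V) into its own profit: π_V = q_V(478 - 3q_V - (474 - 3q_V)/2) - 111q_V = (241 - (3/2)q_V)q_V - 111q_V.
Leader FOC: 130 - 3q_V = 0, so q_V = 130/3.
Then q_W = (474 - 3·(130/3))/6 = 172/3.
Price P = 478 - 3·(302/3) = 176.
Vertex's profit: (176 - 111)·(130/3) - 2626 = 572/3.

190.67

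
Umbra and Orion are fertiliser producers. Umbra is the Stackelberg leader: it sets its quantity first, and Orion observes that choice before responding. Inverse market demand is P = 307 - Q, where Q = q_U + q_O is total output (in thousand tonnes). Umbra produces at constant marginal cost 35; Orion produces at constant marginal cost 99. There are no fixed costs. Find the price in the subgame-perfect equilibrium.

The follower Orion best-responds to any q_U: π_O = (307 - Q)q_O - 99q_O.
∂π_O/∂q_O = 208 - q_U - 2q_O = 0 gives the reaction function q_O = (208 - q_U)/2.
The leader anticipates this reaction. Substituting into P = 307 - Q gives P = 203 - (1/2)q_U, so π_U = (203 - (1/2)q_U)q_U - 35q_U.
Leader FOC: 168 - q_U = 0, so q_U = 168.
Then q_O = (208 - 168)/2 = 20.
Total output Q = 188, so price P = 307 - 188 = 119.

119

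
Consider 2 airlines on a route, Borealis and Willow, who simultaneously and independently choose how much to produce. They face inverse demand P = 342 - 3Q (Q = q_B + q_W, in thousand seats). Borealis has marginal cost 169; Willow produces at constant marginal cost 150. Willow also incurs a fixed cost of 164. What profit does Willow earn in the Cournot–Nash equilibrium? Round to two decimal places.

Borealis's profit: π_B = (342 - 3Q)q_B - (169q_B). Setting ∂π_B/∂q_B = 0: 173 - 6q_B - 3(q_W) = 0.
Willow's profit: π_W = (342 - 3Q)q_W - (150q_W). Setting ∂π_W/∂q_W = 0: 192 - 6q_W - 3(q_B) = 0.
Rearranging gives the reaction functions q_B = (173 - 3q_W)/6 and q_W = (192 - 3q_B)/6.
Solving the pair: q_B = 154/9, q_W = 211/9.
Price P = 342 - 3·(365/9) = 661/3.
Willow's profit: (661/3 - 150)·(211/9) - 164 = 1484.9259.

1484.93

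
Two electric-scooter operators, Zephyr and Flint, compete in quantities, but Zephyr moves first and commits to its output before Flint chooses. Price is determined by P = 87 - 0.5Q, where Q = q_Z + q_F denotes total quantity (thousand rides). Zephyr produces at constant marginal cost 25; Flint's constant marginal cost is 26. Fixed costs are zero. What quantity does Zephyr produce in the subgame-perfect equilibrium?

The follower Flint best-responds to any q_Z: π_F = (87 - 0.5Q)q_F - 26q_F.
Follower FOC: 61 - (1/2)q_Z - q_F = 0, so q_F(q_Z) = (61 - (1/2)q_Z).
The leader anticipates this reaction. Substituting into P = 87 - 0.5Q gives P = 113/2 - (1/4)q_Z, so π_Z = (113/2 - (1/4)q_Z)q_Z - 25q_Z.
The leader's first-order condition 63/2 - (1/2)q_Z = 0 yields q_Z = 63.
Then q_F = (61 - (1/2)·63) = 59/2.

63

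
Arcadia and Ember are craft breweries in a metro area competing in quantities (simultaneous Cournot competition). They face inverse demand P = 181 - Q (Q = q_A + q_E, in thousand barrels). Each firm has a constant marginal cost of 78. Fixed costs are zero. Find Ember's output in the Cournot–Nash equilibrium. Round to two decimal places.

Each firm earns π_i = (181 - Q)q_i - 78q_i.
Setting ∂π_i/∂q_i = 0 with rivals' quantities fixed: 103 - 2q_i - q_j = 0.
By symmetry each firm produces the same amount; substituting q_j = q_i yields q_i = 103/3.

34.33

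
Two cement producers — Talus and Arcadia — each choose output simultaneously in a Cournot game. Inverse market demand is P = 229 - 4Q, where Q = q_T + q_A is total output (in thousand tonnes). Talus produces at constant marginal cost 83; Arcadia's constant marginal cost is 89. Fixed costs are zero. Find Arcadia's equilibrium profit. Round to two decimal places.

498.78

Talus's profit: π_T = (229 - 4Q)q_T - (83q_T). Setting ∂π_T/∂q_T = 0: 146 - 8q_T - 4(q_A) = 0.
Arcadia's profit: π_A = (229 - 4Q)q_A - (89q_A). Setting ∂π_A/∂q_A = 0: 140 - 8q_A - 4(q_T) = 0.
Rearranging gives the reaction functions q_T = (146 - 4q_A)/8 and q_A = (140 - 4q_T)/8.
Substituting one into the other gives q_T = 38/3 and q_A = 67/6.
Price P = 229 - 4·(143/6) = 401/3.
Arcadia's profit: (401/3 - 89)·(67/6) = 498.7778.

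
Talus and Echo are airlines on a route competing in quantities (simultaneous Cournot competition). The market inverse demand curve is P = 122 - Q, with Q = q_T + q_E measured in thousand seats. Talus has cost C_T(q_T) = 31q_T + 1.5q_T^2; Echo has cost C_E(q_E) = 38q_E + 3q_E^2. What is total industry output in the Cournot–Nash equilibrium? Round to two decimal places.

24.95

Talus's profit: π_T = (122 - Q)q_T - (31q_T + (3/2)q_T²). Setting ∂π_T/∂q_T = 0: 91 - 5q_T - (q_E) = 0.
Echo's profit: π_E = (122 - Q)q_E - (38q_E + 3q_E²). Setting ∂π_E/∂q_E = 0: 84 - 8q_E - (q_T) = 0.
Rearranging gives the reaction functions q_T = (91 - q_E)/5 and q_E = (84 - q_T)/8.
Substituting one into the other gives q_T = 644/39 and q_E = 329/39.
Total output Q = 644/39 + 329/39 = 973/39.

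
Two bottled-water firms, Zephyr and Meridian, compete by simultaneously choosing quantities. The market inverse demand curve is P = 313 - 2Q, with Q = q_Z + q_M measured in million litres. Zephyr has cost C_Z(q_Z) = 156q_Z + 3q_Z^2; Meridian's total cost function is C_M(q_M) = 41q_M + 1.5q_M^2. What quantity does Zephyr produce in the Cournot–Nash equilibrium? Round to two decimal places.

Zephyr's profit: π_Z = (313 - 2Q)q_Z - (156q_Z + 3q_Z²). Setting ∂π_Z/∂q_Z = 0: 157 - 10q_Z - 2(q_M) = 0.
Meridian's first-order condition: 272 - 7q_M - 2(q_Z) = 0.
Rearranging gives the reaction functions q_Z = (157 - 2q_M)/10 and q_M = (272 - 2q_Z)/7.
Substituting one into the other gives q_Z = 185/22 and q_M = 401/11.

8.41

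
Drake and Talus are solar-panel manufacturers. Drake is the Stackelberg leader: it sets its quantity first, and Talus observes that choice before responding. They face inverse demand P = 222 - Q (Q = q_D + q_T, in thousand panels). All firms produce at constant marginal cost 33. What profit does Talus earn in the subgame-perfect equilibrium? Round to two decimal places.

2232.56

The follower Talus best-responds to any q_D: π_T = (222 - Q)q_T - 33q_T.
Setting the follower's marginal profit to zero, 189 - q_D - 2q_T = 0, i.e. q_T = (189 - q_D)/2.
The leader anticipates this reaction. Substituting into P = 222 - Q gives P = 255/2 - (1/2)q_D, so π_D = (255/2 - (1/2)q_D)q_D - 33q_D.
Leader FOC: 189/2 - q_D = 0, so q_D = 189/2.
Then q_T = (189 - 189/2)/2 = 189/4.
Price P = 222 - 567/4 = 321/4.
Talus's profit: (321/4 - 33)·(189/4) = 2232.5625.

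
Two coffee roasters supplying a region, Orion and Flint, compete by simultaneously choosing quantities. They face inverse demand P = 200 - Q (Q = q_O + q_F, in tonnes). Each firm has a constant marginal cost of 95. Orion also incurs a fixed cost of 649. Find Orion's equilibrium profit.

Each firm earns π_i = (200 - Q)q_i - 95q_i.
First-order condition (treating rivals' output as given): 105 - 2q_i - q_j = 0.
By symmetry each firm produces the same amount; substituting q_j = q_i yields q_i = 105/3 = 35.
Price P = 200 - 70 = 130.
Orion's profit: (130 - 95)·35 - 649 = 576.

576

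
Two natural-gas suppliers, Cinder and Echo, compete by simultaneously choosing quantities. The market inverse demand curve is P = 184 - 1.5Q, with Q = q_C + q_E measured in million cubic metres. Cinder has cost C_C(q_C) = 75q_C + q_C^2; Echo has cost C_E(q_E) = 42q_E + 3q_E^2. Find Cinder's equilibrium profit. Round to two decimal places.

806.85

Cinder's profit: π_C = (184 - 1.5Q)q_C - (75q_C + q_C²). Setting ∂π_C/∂q_C = 0: 109 - 5q_C - (3/2)(q_E) = 0.
Echo's first-order condition: 142 - 9q_E - (3/2)(q_C) = 0.
Best responses: q_C = (109 - (3/2)q_E)/5, q_E = (142 - (3/2)q_C)/9.
Substituting one into the other gives q_C = 1024/57 and q_E = 12.7836.
Price P = 184 - (3/2)·30.7485 = 137.8772.
Cinder's profit: 137.8772·(1024/57) - 75·(1024/57) - (1024/57)² = 806.8452.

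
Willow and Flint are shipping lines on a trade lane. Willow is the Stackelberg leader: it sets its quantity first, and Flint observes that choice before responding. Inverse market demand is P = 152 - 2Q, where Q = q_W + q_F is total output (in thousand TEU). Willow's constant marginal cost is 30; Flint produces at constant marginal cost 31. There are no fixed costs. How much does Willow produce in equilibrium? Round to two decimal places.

30.75

Solve by backward induction. Given q_W, the follower Flint maximises π_F = (152 - 2q_W - 2q_F)q_F - 31q_F.
∂π_F/∂q_F = 121 - 2q_W - 4q_F = 0 gives the reaction function q_F = (121 - 2q_W)/4.
Willow substitutes q_F(q_W) into its own profit: π_W = q_W(152 - 2q_W - (121 - 2q_W)/2) - 30q_W = (183/2 - q_W)q_W - 30q_W.
The leader's first-order condition 123/2 - 2q_W = 0 yields q_W = 123/4.
Then q_F = (121 - 2·(123/4))/4 = 119/8.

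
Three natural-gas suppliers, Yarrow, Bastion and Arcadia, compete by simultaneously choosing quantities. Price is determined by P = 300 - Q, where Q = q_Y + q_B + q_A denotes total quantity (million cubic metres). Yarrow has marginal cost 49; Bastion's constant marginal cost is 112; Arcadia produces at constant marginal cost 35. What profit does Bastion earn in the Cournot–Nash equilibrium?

Yarrow's profit: π_Y = (300 - Q)q_Y - (49q_Y). Setting ∂π_Y/∂q_Y = 0: 251 - 2q_Y - (q_B + q_A) = 0.
Bastion's first-order condition: 188 - 2q_B - (q_Y + q_A) = 0.
Arcadia's first-order condition: 265 - 2q_A - (q_Y + q_B) = 0.
Adding the 3 first-order conditions: 704 − 4Q = 0, so Q = 176.
Back-substituting: q_Y = (251 − 176) = 75, q_B = (188 − 176) = 12, q_A = (265 − 176) = 89.
Price P = 300 - 176 = 124.
Bastion's profit: (124 - 112)·12 = 144.

144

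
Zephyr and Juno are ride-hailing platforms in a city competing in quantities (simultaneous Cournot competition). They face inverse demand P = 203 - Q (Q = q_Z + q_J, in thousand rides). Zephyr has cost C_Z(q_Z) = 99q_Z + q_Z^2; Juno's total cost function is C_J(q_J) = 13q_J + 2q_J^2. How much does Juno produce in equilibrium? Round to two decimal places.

28.52

Zephyr's profit: π_Z = (203 - Q)q_Z - (99q_Z + q_Z²). Setting ∂π_Z/∂q_Z = 0: 104 - 4q_Z - (q_J) = 0.
Juno's profit: π_J = (203 - Q)q_J - (13q_J + 2q_J²). Setting ∂π_J/∂q_J = 0: 190 - 6q_J - (q_Z) = 0.
Rearranging gives the reaction functions q_Z = (104 - q_J)/4 and q_J = (190 - q_Z)/6.
Substituting one into the other gives q_Z = 434/23 and q_J = 656/23.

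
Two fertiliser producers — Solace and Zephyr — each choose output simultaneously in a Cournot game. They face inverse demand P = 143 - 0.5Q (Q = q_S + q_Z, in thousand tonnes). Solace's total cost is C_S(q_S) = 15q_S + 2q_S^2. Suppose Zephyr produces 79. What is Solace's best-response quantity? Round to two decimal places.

17.70

With the rival's output fixed at 79, Solace's profit is π_S = (143 - (1/2)·79 - (1/2)q_S)q_S - (15q_S + 2q_S²) = (207/2 - (1/2)q_S)q_S - (15q_S + 2q_S²).
∂π_S/∂q_S = 177/2 - 5q_S = 0, so q_S = 177/10.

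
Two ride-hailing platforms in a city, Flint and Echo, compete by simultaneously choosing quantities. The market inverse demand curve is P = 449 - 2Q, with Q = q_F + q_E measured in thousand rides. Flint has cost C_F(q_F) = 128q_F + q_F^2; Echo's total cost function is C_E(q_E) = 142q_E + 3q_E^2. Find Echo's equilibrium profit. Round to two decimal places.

2295.92

Flint's profit: π_F = (449 - 2Q)q_F - (128q_F + q_F²). Setting ∂π_F/∂q_F = 0: 321 - 6q_F - 2(q_E) = 0.
Echo's first-order condition: 307 - 10q_E - 2(q_F) = 0.
So q_F = (321 - 2q_E)/6 and q_E = (307 - 2q_F)/10.
Solving the pair: q_F = 649/14, q_E = 150/7.
Price P = 449 - 2·(949/14) = 313.4286.
Echo's profit: 313.4286·(150/7) - 142·(150/7) - 3(150/7)² = 2295.9184.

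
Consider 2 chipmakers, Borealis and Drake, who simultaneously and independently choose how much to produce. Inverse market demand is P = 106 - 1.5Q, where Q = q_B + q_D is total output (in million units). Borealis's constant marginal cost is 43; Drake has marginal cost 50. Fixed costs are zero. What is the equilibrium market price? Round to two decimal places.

66.33

Borealis's profit: π_B = (106 - 1.5Q)q_B - (43q_B). Setting ∂π_B/∂q_B = 0: 63 - 3q_B - (3/2)(q_D) = 0.
Drake's profit: π_D = (106 - 1.5Q)q_D - (50q_D). Setting ∂π_D/∂q_D = 0: 56 - 3q_D - (3/2)(q_B) = 0.
Best responses: q_B = (63 - (3/2)q_D)/3, q_D = (56 - (3/2)q_B)/3.
Solving the pair: q_B = 140/9, q_D = 98/9.
Total output Q = 238/9, so price P = 106 - (3/2)·(238/9) = 199/3.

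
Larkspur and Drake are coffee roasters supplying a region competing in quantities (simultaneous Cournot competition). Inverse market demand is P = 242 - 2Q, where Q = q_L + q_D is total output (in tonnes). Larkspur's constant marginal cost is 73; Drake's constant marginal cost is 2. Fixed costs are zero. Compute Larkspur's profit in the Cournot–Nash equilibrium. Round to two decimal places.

Larkspur's profit: π_L = (242 - 2Q)q_L - (73q_L). Setting ∂π_L/∂q_L = 0: 169 - 4q_L - 2(q_D) = 0.
Drake's profit: π_D = (242 - 2Q)q_D - (2q_D). Setting ∂π_D/∂q_D = 0: 240 - 4q_D - 2(q_L) = 0.
Best responses: q_L = (169 - 2q_D)/4, q_D = (240 - 2q_L)/4.
Solving the pair: q_L = 49/3, q_D = 311/6.
Price P = 242 - 2·(409/6) = 317/3.
Larkspur's profit: (317/3 - 73)·(49/3) = 533.5556.

533.56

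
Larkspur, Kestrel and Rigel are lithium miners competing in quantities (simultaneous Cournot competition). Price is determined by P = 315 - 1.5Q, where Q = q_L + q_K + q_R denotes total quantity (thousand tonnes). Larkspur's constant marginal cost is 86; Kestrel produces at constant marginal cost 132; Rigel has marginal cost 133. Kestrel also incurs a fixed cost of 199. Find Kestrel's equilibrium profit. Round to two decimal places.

594.50

Larkspur's profit: π_L = (315 - 1.5Q)q_L - (86q_L). Setting ∂π_L/∂q_L = 0: 229 - 3q_L - (3/2)(q_K + q_R) = 0.
Kestrel's first-order condition: 183 - 3q_K - (3/2)(q_L + q_R) = 0.
Rigel's profit: π_R = (315 - 1.5Q)q_R - (133q_R). Setting ∂π_R/∂q_R = 0: 182 - 3q_R - (3/2)(q_L + q_K) = 0.
Adding the 3 first-order conditions: 594 − 6Q = 0, so Q = 99.
Back-substituting: q_L = (229 − 297/2)/(3/2) = 161/3, q_K = (183 − 297/2)/(3/2) = 23, q_R = (182 − 297/2)/(3/2) = 67/3.
Price P = 315 - (3/2)·99 = 333/2.
Kestrel's profit: (333/2 - 132)·23 - 199 = 1189/2.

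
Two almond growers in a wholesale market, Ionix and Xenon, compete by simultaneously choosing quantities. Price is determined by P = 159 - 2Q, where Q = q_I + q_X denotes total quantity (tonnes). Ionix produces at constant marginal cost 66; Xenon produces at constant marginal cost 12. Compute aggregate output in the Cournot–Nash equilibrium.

40

Ionix's profit: π_I = (159 - 2Q)q_I - (66q_I). Setting ∂π_I/∂q_I = 0: 93 - 4q_I - 2(q_X) = 0.
Xenon's profit: π_X = (159 - 2Q)q_X - (12q_X). Setting ∂π_X/∂q_X = 0: 147 - 4q_X - 2(q_I) = 0.
Rearranging gives the reaction functions q_I = (93 - 2q_X)/4 and q_X = (147 - 2q_I)/4.
Solving the pair: q_I = 13/2, q_X = 67/2.
Total output Q = 13/2 + 67/2 = 40.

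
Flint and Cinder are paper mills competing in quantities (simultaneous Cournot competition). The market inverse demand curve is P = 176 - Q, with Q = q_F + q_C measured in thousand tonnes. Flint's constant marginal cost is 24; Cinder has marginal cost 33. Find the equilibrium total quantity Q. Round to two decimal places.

98.33

Flint's profit: π_F = (176 - Q)q_F - (24q_F). Setting ∂π_F/∂q_F = 0: 152 - 2q_F - (q_C) = 0.
Cinder's first-order condition: 143 - 2q_C - (q_F) = 0.
Best responses: q_F = (152 - q_C)/2, q_C = (143 - q_F)/2.
Solving the pair: q_F = 161/3, q_C = 134/3.
Total output Q = 161/3 + 134/3 = 295/3.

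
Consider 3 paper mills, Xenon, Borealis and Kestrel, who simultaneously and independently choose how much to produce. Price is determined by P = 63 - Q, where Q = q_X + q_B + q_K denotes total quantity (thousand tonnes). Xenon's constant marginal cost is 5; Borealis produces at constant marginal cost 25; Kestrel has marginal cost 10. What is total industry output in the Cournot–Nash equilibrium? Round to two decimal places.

37.25

Xenon's profit: π_X = (63 - Q)q_X - (5q_X). Setting ∂π_X/∂q_X = 0: 58 - 2q_X - (q_B + q_K) = 0.
Borealis's profit: π_B = (63 - Q)q_B - (25q_B). Setting ∂π_B/∂q_B = 0: 38 - 2q_B - (q_X + q_K) = 0.
Kestrel's first-order condition: 53 - 2q_K - (q_X + q_B) = 0.
Adding the 3 first-order conditions: 149 − 4Q = 0, so Q = 149/4.
Back-substituting: q_X = (58 − 149/4) = 83/4, q_B = (38 − 149/4) = 3/4, q_K = (53 − 149/4) = 63/4.
Total output Q = 83/4 + 3/4 + 63/4 = 149/4.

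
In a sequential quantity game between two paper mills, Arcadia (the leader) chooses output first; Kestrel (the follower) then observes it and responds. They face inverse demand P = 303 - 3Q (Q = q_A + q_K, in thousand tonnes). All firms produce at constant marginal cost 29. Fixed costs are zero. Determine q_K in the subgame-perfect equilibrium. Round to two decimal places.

The follower Kestrel best-responds to any q_A: π_K = (303 - 3Q)q_K - 29q_K.
∂π_K/∂q_K = 274 - 3q_A - 6q_K = 0 gives the reaction function q_K = (274 - 3q_A)/6.
Arcadia substitutes q_K(q_A) into its own profit: π_A = q_A(303 - 3q_A - (274 - 3q_A)/2) - 29q_A = (166 - (3/2)q_A)q_A - 29q_A.
Leader FOC: 137 - 3q_A = 0, so q_A = 137/3.
Then q_K = (274 - 3·(137/3))/6 = 137/6.

22.83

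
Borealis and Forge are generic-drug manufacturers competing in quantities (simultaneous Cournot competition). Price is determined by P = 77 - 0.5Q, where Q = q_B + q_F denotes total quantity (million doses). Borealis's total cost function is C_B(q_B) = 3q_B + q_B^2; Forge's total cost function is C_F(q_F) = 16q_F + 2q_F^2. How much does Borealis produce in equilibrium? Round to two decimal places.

23.02

Borealis's profit: π_B = (77 - 0.5Q)q_B - (3q_B + q_B²). Setting ∂π_B/∂q_B = 0: 74 - 3q_B - (1/2)(q_F) = 0.
Forge's profit: π_F = (77 - 0.5Q)q_F - (16q_F + 2q_F²). Setting ∂π_F/∂q_F = 0: 61 - 5q_F - (1/2)(q_B) = 0.
Rearranging gives the reaction functions q_B = (74 - (1/2)q_F)/3 and q_F = (61 - (1/2)q_B)/5.
Solving the pair: q_B = 1358/59, q_F = 584/59.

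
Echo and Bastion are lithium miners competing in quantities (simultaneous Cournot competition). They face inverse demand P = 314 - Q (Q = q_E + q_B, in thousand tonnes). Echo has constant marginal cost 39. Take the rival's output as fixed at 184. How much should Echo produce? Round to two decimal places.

With the rival's output fixed at 184, Echo's profit is π_E = (314 - 184 - q_E)q_E - (39q_E) = (130 - q_E)q_E - (39q_E).
∂π_E/∂q_E = 91 - 2q_E = 0, so q_E = 91/2.

45.50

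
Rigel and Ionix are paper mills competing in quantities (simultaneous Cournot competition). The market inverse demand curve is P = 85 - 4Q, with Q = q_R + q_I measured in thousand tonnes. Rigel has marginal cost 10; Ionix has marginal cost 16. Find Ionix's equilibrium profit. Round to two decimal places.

Rigel's profit: π_R = (85 - 4Q)q_R - (10q_R). Setting ∂π_R/∂q_R = 0: 75 - 8q_R - 4(q_I) = 0.
Ionix's first-order condition: 69 - 8q_I - 4(q_R) = 0.
Rearranging gives the reaction functions q_R = (75 - 4q_I)/8 and q_I = (69 - 4q_R)/8.
Substituting one into the other gives q_R = 27/4 and q_I = 21/4.
Price P = 85 - 4·12 = 37.
Ionix's profit: (37 - 16)·(21/4) = 441/4.

110.25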